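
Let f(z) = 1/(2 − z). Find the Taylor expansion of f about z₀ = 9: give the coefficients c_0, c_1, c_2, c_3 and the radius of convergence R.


Let w = z − z₀, so z = z₀ + w.
Then 2 − z = 2 − (z₀ + w) = (2 − z₀) − w = -7 − w.
f(z) = 1/(-7 − w) = (1/(-7)) · 1/(1 − w/(-7)) = Σ_{n≥0} w^n / (-7)^(n+1).
So c_n = 1/(-7)^(n+1):
  c_0 = 1/(-7)^1 = -1/7.
  c_1 = 1/(-7)^2 = 1/49.
  c_2 = 1/(-7)^3 = -1/343.
  c_3 = 1/(-7)^4 = 1/2401.
The series is valid for |w/d| < 1, i.e. |z − z₀| < |d|.
Radius of convergence: R = |2 − z₀| = |-7| = 7 (distance from z₀ to the singularity z = 2).

c_0 = -1/7, c_1 = 1/49, c_2 = -1/343, c_3 = 1/2401; R = 7.


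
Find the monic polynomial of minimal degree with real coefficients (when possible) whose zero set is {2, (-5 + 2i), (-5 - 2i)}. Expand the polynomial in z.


The polynomial is p(z) = ∏_{α ∈ S} (z − α), where S = {2, (-5 + 2i), (-5 - 2i)}.
Expanding the product yields: p(z) = z^3 + 8·z^2 + 9·z -58.
Note conjugate pairs combine to real quadratics: (z − (-5+2i))(z − (-5−2i)) = z² + 10z + 29.
The resulting polynomial has degree 3 and real coefficients as required.

p(z) = z^3 + 8·z^2 + 9·z -58.


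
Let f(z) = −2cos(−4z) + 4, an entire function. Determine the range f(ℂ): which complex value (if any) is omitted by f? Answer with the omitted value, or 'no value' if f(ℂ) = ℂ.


Little Picard bounds the complement of f(ℂ) to at most one point.
cos is entire and surjective onto ℂ: for every w ∈ ℂ, cos(ζ) = w has a solution ζ ∈ ℂ (e.g., via the complex inverse arccos). With ζ = −4z this gives z = ζ/(-4). Then -2·cos(−4z) takes every value in -2·ℂ = ℂ, and adding 4 is a bijection of ℂ. So f is surjective and omits no value. (Note: only on the real line is cos bounded by [−1, 1].)

Omitted value: no value.


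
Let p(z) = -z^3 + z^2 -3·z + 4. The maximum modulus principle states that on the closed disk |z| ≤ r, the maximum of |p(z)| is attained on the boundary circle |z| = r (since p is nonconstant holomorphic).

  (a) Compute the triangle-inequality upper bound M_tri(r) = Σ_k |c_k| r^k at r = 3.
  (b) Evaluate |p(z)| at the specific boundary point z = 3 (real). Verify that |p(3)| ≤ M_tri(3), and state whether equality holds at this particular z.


Coefficients: c_0 = 4, c_1 = -3, c_2 = 1, c_3 = -1. Radius r = 3.
Part (a). Triangle bound: M_tri(r) = Σ_k |c_k| r^k
  = |4|·3^0 + |-3|·3^1 + |1|·3^2 + |-1|·3^3
  = 4 + 9 + 9 + 27 = 49.
This bounds M(r) := max_{|z|=r} |p(z)| from above; equality holds iff all terms c_k z^k can be made to align in phase at a single z on |z|=r.
Part (b). At z = 3 (real, on the circle |z| = r):
  p(3) = (4)·3^0 + (-3)·3^1 + (1)·3^2 + (-1)·3^3 = -23.
  |p(3)| = 23.
Check: |p(3)| = 23 ≤ 49 = M_tri(3). ✓ Equality does not hold at z = 3 (the coefficients have mixed signs, so the terms do not all align in phase there).

M_tri(3) = 49; |p(3)| = 23; equality at z=3: no.


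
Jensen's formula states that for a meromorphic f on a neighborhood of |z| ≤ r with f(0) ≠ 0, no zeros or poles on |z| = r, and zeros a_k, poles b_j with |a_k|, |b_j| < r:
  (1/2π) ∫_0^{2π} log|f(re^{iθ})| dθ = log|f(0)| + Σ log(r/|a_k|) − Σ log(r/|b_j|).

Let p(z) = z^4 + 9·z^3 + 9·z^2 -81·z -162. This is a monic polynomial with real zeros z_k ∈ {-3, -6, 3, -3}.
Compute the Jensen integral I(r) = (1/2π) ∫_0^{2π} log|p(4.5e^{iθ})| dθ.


Zeros: -6, -3, -3, 3; r = 4.5.
Inside |z| < r: -3, -3, 3. Outside (|z| ≥ r): -6.
p(0) = -162, so log|p(0)| = log(162) = 5.0876.
Apply Jensen: I(r) = log|p(0)| + Σ_k log(r/|z_k|), summed over zeros inside |z| < r.
  log(r/|z_k|) for z_k = -3: log(4.5/3) = 0.4055
  log(r/|z_k|) for z_k = 3: log(4.5/3) = 0.4055
  log(r/|z_k|) for z_k = -3: log(4.5/3) = 0.4055
  Outside zeros (-6) contribute nothing to the Jensen sum.
Sum over inside zeros: 1.2164.
I(r) = log|p(0)| + (inside sum) = 5.0876 + 1.2164 = 6.3040.
Note: since some zeros are outside |z| ≤ r, the simplified n·log(r) form does NOT apply — only the inside zeros contribute.

I(r) ≈ 6.3040.


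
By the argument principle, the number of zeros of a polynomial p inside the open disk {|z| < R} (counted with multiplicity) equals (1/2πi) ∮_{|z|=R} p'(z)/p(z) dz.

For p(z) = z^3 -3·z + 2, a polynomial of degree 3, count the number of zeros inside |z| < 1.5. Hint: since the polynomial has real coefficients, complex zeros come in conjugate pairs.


The zeros of p are: 1, -2, 1.
Their magnitudes are: 1, 2, 1.
Zeros with |z| < R = 1.5: 1, 1.
Count = 2.
By the argument principle, (1/2πi) ∮_{|z|=R} p'(z)/p(z) dz equals exactly this count.

Number of zeros inside |z| < 1.5: 2.


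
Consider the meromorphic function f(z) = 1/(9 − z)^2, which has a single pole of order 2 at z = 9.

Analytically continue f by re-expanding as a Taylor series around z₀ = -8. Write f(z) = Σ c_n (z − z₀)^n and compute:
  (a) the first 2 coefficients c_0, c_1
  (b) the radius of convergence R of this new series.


Let w = z − z₀, so z = z₀ + w.
Then 9 − z = 9 − (z₀ + w) = (9 − z₀) − w = 17 − w.
f(z) = 1/(17 − w)^2 = (1/(17)^2) · (1 − w/(17))^{−2}.
By the binomial series (1−u)^{−2} = Σ_{n≥0} C(n+1, 1) u^n for |u|<1, with u = w/(17):
  c_n = C(n+1, 1) / (17)^(n+2).
  c_0 = 1/(17)^2 = 1/289.
  c_1 = 2/(17)^3 = 2/4913.
The series is valid for |w/d| < 1, i.e. |z − z₀| < |d|.
Radius of convergence: R = |9 − z₀| = |17| = 17 (distance from z₀ to the singularity z = 9).

c_0 = 1/289, c_1 = 2/4913; R = 17.


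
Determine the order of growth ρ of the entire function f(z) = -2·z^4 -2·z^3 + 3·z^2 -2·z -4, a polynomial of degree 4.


|f(z)| ≤ Σ|c_k|·r^k = O(r^4) as r → ∞. Polynomial growth is O(e^{r^ε}) for every ε > 0 (since r^4/e^{r^ε} → 0), so ρ ≤ ε for all ε > 0, i.e. ρ = 0. Every nonconstant polynomial has order 0.
Therefore ρ = 0.

Order ρ = 0.


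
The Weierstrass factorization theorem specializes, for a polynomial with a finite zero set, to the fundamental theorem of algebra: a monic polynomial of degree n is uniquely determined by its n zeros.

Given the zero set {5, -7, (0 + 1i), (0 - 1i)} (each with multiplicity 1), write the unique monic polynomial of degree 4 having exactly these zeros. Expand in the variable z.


The polynomial is p(z) = ∏_{α ∈ S} (z − α), where S = {5, -7, (0 + 1i), (0 - 1i)}.
Expanding the product yields: p(z) = z^4 + 2·z^3 -34·z^2 + 2·z -35.
Note conjugate pairs combine to real quadratics: (z − (0+1i))(z − (0−1i)) = z² + 1.
The resulting polynomial has degree 4 and real coefficients as required.

p(z) = z^4 + 2·z^3 -34·z^2 + 2·z -35.


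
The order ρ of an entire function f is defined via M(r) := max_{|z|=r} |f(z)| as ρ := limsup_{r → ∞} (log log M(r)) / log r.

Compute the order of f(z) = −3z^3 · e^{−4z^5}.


M(r) = max_{|z|=r} |-3|·|z|^3·|e^{−4z^5}| = 3·r^3 · e^{4r^5} (the factors attain their maxima compatibly on |z|=r). Then log M(r) = log 3 + 3·log r + 4r^5, dominated by the last term, so log log M(r) ~ 5·log r. The polynomial factor -3z^3 contributes only a log r term and does not affect the order. ρ = 5.
Therefore ρ = 5.

Order ρ = 5.


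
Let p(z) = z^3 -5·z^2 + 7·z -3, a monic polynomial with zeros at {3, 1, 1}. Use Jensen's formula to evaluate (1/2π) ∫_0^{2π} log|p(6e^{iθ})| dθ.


Zeros: 1, 1, 3; r = 6.
Inside |z| < r: 1, 1, 3. Outside (|z| ≥ r): ∅.
p(0) = -3, so log|p(0)| = log(3) = 1.0986.
Apply Jensen: I(r) = log|p(0)| + Σ_k log(r/|z_k|), summed over zeros inside |z| < r.
  log(r/|z_k|) for z_k = 3: log(6/3) = 0.6931
  log(r/|z_k|) for z_k = 1: log(6/1) = 1.7918
  log(r/|z_k|) for z_k = 1: log(6/1) = 1.7918
Sum over inside zeros: 4.2767.
I(r) = log|p(0)| + (inside sum) = 1.0986 + 4.2767 = 5.3753.
Closed form (all zeros inside, monic): I(r) = n·log(r) = 3·log(6) = 5.3753. ✓

I(r) ≈ 5.3753.


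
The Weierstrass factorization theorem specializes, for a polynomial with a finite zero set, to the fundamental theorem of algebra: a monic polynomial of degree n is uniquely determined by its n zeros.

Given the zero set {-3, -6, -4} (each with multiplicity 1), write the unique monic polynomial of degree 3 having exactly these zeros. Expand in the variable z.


The polynomial is p(z) = ∏_{α ∈ S} (z − α), where S = {-3, -6, -4}.
Expanding the product yields: p(z) = z^3 + 13·z^2 + 54·z + 72.
The resulting polynomial has degree 3 and real coefficients as required.

p(z) = z^3 + 13·z^2 + 54·z + 72.


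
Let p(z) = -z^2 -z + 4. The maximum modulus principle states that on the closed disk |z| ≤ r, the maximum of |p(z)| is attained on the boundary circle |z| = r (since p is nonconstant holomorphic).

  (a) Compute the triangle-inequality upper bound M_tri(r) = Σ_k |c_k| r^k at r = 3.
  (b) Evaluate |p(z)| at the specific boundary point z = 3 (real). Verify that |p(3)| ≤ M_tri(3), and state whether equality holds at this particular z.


Coefficients: c_0 = 4, c_1 = -1, c_2 = -1. Radius r = 3.
Part (a). Triangle bound: M_tri(r) = Σ_k |c_k| r^k
  = |4|·3^0 + |-1|·3^1 + |-1|·3^2
  = 4 + 3 + 9 = 16.
This bounds M(r) := max_{|z|=r} |p(z)| from above; equality holds iff all terms c_k z^k can be made to align in phase at a single z on |z|=r.
Part (b). At z = 3 (real, on the circle |z| = r):
  p(3) = (4)·3^0 + (-1)·3^1 + (-1)·3^2 = -8.
  |p(3)| = 8.
Check: |p(3)| = 8 ≤ 16 = M_tri(3). ✓ Equality does not hold at z = 3 (the coefficients have mixed signs, so the terms do not all align in phase there).

M_tri(3) = 16; |p(3)| = 8; equality at z=3: no.


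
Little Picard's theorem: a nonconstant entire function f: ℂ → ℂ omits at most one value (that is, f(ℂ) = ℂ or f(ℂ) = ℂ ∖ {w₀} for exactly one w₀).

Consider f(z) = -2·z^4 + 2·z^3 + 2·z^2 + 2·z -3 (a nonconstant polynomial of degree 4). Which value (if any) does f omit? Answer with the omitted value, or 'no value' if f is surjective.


Little Picard bounds the complement of f(ℂ) to at most one point.
For every w ∈ ℂ, the equation p(z) − w = 0 is a nonconstant polynomial in z and hence has at least one root by the fundamental theorem of algebra. So p is surjective onto ℂ, omitting no value.

Omitted value: no value.


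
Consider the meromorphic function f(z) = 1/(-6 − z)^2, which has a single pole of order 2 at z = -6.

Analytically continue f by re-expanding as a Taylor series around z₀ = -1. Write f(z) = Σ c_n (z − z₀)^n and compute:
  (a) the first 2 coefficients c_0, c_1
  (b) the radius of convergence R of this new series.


Let w = z − z₀, so z = z₀ + w.
Then -6 − z = -6 − (z₀ + w) = (-6 − z₀) − w = -5 − w.
f(z) = 1/(-5 − w)^2 = (1/(-5)^2) · (1 − w/(-5))^{−2}.
By the binomial series (1−u)^{−2} = Σ_{n≥0} C(n+1, 1) u^n for |u|<1, with u = w/(-5):
  c_n = C(n+1, 1) / (-5)^(n+2).
  c_0 = 1/(-5)^2 = 1/25.
  c_1 = 2/(-5)^3 = -2/125.
The series is valid for |w/d| < 1, i.e. |z − z₀| < |d|.
Radius of convergence: R = |-6 − z₀| = |-5| = 5 (distance from z₀ to the singularity z = -6).

c_0 = 1/25, c_1 = -2/125; R = 5.


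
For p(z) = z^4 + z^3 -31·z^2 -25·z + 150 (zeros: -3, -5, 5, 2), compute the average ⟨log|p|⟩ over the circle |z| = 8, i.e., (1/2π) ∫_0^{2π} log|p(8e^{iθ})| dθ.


Zeros: -5, -3, 2, 5; r = 8.
Inside |z| < r: -5, -3, 2, 5. Outside (|z| ≥ r): ∅.
p(0) = 150, so log|p(0)| = log(150) = 5.0106.
Apply Jensen: I(r) = log|p(0)| + Σ_k log(r/|z_k|), summed over zeros inside |z| < r.
  log(r/|z_k|) for z_k = -3: log(8/3) = 0.9808
  log(r/|z_k|) for z_k = -5: log(8/5) = 0.4700
  log(r/|z_k|) for z_k = 5: log(8/5) = 0.4700
  log(r/|z_k|) for z_k = 2: log(8/2) = 1.3863
Sum over inside zeros: 3.3071.
I(r) = log|p(0)| + (inside sum) = 5.0106 + 3.3071 = 8.3178.
Closed form (all zeros inside, monic): I(r) = n·log(r) = 4·log(8) = 8.3178. ✓

I(r) ≈ 8.3178.


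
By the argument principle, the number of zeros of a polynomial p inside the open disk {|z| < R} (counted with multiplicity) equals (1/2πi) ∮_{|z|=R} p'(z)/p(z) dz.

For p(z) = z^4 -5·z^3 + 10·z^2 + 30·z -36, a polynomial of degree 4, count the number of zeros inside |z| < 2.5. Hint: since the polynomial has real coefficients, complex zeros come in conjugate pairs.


The zeros of p are: -2, (3 + 3i), (3 - 3i), 1.
Their magnitudes are: 2, 4.243, 4.243, 1.
Zeros with |z| < R = 2.5: -2, 1.
Count = 2.
By the argument principle, (1/2πi) ∮_{|z|=R} p'(z)/p(z) dz equals exactly this count.

Number of zeros inside |z| < 2.5: 2.


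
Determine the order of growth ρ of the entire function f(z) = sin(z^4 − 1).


Write sin(w) = (e^{iw} ± e^{−iw})/(2 or 2i), so |sin(w)| ≤ e^{|w|}. With w = z^4 − 1, |w| ≤ 1r^4 + 1 on |z|=r, giving M(r) ≤ e^{1r^4 + 1} and ρ ≤ 4. For the lower bound, choose z on |z|=r with 1z^4 purely imaginary of modulus 1r^4; then |sin(z^4 − 1)| grows like e^{1r^4}/2, so ρ ≥ 4. Hence ρ = 4.
Therefore ρ = 4.

Order ρ = 4.


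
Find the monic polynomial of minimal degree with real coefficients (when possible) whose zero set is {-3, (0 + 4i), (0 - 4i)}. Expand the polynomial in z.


The polynomial is p(z) = ∏_{α ∈ S} (z − α), where S = {-3, (0 + 4i), (0 - 4i)}.
Expanding the product yields: p(z) = z^3 + 3·z^2 + 16·z + 48.
Note conjugate pairs combine to real quadratics: (z − (0+4i))(z − (0−4i)) = z² + 16.
The resulting polynomial has degree 3 and real coefficients as required.

p(z) = z^3 + 3·z^2 + 16·z + 48.


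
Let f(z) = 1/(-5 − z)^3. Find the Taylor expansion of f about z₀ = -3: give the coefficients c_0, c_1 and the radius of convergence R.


Let w = z − z₀, so z = z₀ + w.
Then -5 − z = -5 − (z₀ + w) = (-5 − z₀) − w = -2 − w.
f(z) = 1/(-2 − w)^3 = (1/(-2)^3) · (1 − w/(-2))^{−3}.
By the binomial series (1−u)^{−3} = Σ_{n≥0} C(n+2, 2) u^n for |u|<1, with u = w/(-2):
  c_n = C(n+2, 2) / (-2)^(n+3).
  c_0 = 1/(-2)^3 = -1/8.
  c_1 = 3/(-2)^4 = 3/16.
The series is valid for |w/d| < 1, i.e. |z − z₀| < |d|.
Radius of convergence: R = |-5 − z₀| = |-2| = 2 (distance from z₀ to the singularity z = -5).

c_0 = -1/8, c_1 = 3/16; R = 2.


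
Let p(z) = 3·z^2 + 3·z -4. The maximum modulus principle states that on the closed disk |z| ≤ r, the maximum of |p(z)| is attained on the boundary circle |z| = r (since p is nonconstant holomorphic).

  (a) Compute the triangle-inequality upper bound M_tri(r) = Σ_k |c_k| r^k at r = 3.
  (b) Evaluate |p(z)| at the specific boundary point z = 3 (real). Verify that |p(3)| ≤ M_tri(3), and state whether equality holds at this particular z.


Coefficients: c_0 = -4, c_1 = 3, c_2 = 3. Radius r = 3.
Part (a). Triangle bound: M_tri(r) = Σ_k |c_k| r^k
  = |-4|·3^0 + |3|·3^1 + |3|·3^2
  = 4 + 9 + 27 = 40.
This bounds M(r) := max_{|z|=r} |p(z)| from above; equality holds iff all terms c_k z^k can be made to align in phase at a single z on |z|=r.
Part (b). At z = 3 (real, on the circle |z| = r):
  p(3) = (-4)·3^0 + (3)·3^1 + (3)·3^2 = 32.
  |p(3)| = 32.
Check: |p(3)| = 32 ≤ 40 = M_tri(3). ✓ Equality does not hold at z = 3 (the coefficients have mixed signs, so the terms do not all align in phase there).

M_tri(3) = 40; |p(3)| = 32; equality at z=3: no.


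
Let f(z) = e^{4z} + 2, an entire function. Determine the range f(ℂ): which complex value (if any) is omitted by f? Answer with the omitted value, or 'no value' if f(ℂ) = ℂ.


Little Picard bounds the complement of f(ℂ) to at most one point.
e^{4z} is never zero on ℂ, so 1·e^{4z} takes every value in ℂ ∖ {0}. Adding 2 shifts the range to ℂ ∖ {2}. Thus f omits exactly the value 2.

Omitted value: 2.


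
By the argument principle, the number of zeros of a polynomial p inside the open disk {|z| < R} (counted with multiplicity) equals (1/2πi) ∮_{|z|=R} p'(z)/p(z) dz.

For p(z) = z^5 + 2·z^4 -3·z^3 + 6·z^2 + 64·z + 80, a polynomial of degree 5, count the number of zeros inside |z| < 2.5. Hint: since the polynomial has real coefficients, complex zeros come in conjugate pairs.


The zeros of p are: -2, (2 + 2i), (2 - 2i), (-2 + 1i), (-2 - 1i).
Their magnitudes are: 2, 2.828, 2.828, 2.236, 2.236.
Zeros with |z| < R = 2.5: -2, (-2 + 1i), (-2 - 1i).
Count = 3.
By the argument principle, (1/2πi) ∮_{|z|=R} p'(z)/p(z) dz equals exactly this count.

Number of zeros inside |z| < 2.5: 3.


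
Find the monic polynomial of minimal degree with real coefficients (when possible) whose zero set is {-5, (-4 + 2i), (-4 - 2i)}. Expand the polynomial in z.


The polynomial is p(z) = ∏_{α ∈ S} (z − α), where S = {-5, (-4 + 2i), (-4 - 2i)}.
Expanding the product yields: p(z) = z^3 + 13·z^2 + 60·z + 100.
Note conjugate pairs combine to real quadratics: (z − (-4+2i))(z − (-4−2i)) = z² + 8z + 20.
The resulting polynomial has degree 3 and real coefficients as required.

p(z) = z^3 + 13·z^2 + 60·z + 100.


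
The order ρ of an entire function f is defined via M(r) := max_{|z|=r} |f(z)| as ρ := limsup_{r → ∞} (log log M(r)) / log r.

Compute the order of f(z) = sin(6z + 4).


sin(w) is a linear combination of e^{iw} and e^{−iw} (or e^w, e^{−w} in the hyperbolic case), so |sin(w)| ≤ e^{|w|}. With w = 6z + 4, |w| ≤ 6|z| + 4 = 6r + 4 on |z| = r, giving M(r) ≤ e^{6r + 4}, so ρ ≤ 1. On a suitable ray (z = it for sin/cos; z = t for sinh/cosh, t real → ∞), |sin(6z + 4)| grows like e^{6|t|}/2, so ρ ≥ 1. Hence ρ = 1.
Therefore ρ = 1.

Order ρ = 1.


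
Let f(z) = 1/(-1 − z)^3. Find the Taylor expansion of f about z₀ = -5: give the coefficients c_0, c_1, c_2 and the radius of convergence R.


Let w = z − z₀, so z = z₀ + w.
Then -1 − z = -1 − (z₀ + w) = (-1 − z₀) − w = 4 − w.
f(z) = 1/(4 − w)^3 = (1/(4)^3) · (1 − w/(4))^{−3}.
By the binomial series (1−u)^{−3} = Σ_{n≥0} C(n+2, 2) u^n for |u|<1, with u = w/(4):
  c_n = C(n+2, 2) / (4)^(n+3).
  c_0 = 1/(4)^3 = 1/64.
  c_1 = 3/(4)^4 = 3/256.
  c_2 = 6/(4)^5 = 3/512.
The series is valid for |w/d| < 1, i.e. |z − z₀| < |d|.
Radius of convergence: R = |-1 − z₀| = |4| = 4 (distance from z₀ to the singularity z = -1).

c_0 = 1/64, c_1 = 3/256, c_2 = 3/512; R = 4.


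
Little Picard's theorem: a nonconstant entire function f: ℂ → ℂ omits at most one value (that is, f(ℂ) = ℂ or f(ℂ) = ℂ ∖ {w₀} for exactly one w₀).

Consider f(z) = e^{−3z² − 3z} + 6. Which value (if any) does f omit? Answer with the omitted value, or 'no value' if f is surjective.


Little Picard bounds the complement of f(ℂ) to at most one point.
The exponent g(z) = −3z² − 3z is a nonconstant polynomial, hence surjective onto ℂ. So e^{g(z)} takes every value in {e^w : w ∈ ℂ} = ℂ ∖ {0}. Adding 6 shifts the range to ℂ ∖ {6}. f omits exactly 6.

Omitted value: 6.


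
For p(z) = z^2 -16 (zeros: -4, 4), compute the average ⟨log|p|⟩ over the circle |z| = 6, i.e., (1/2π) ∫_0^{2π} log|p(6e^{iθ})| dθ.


Zeros: -4, 4; r = 6.
Inside |z| < r: -4, 4. Outside (|z| ≥ r): ∅.
p(0) = -16, so log|p(0)| = log(16) = 2.7726.
Apply Jensen: I(r) = log|p(0)| + Σ_k log(r/|z_k|), summed over zeros inside |z| < r.
  log(r/|z_k|) for z_k = -4: log(6/4) = 0.4055
  log(r/|z_k|) for z_k = 4: log(6/4) = 0.4055
Sum over inside zeros: 0.8109.
I(r) = log|p(0)| + (inside sum) = 2.7726 + 0.8109 = 3.5835.
Closed form (all zeros inside, monic): I(r) = n·log(r) = 2·log(6) = 3.5835. ✓

I(r) ≈ 3.5835.


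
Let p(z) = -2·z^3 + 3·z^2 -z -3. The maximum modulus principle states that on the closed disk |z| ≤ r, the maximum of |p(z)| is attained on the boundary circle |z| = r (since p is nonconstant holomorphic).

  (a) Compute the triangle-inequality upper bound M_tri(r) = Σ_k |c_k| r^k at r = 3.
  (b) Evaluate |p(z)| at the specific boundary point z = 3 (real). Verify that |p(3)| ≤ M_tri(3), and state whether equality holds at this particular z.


Coefficients: c_0 = -3, c_1 = -1, c_2 = 3, c_3 = -2. Radius r = 3.
Part (a). Triangle bound: M_tri(r) = Σ_k |c_k| r^k
  = |-3|·3^0 + |-1|·3^1 + |3|·3^2 + |-2|·3^3
  = 3 + 3 + 27 + 54 = 87.
This bounds M(r) := max_{|z|=r} |p(z)| from above; equality holds iff all terms c_k z^k can be made to align in phase at a single z on |z|=r.
Part (b). At z = 3 (real, on the circle |z| = r):
  p(3) = (-3)·3^0 + (-1)·3^1 + (3)·3^2 + (-2)·3^3 = -33.
  |p(3)| = 33.
Check: |p(3)| = 33 ≤ 87 = M_tri(3). ✓ Equality does not hold at z = 3 (the coefficients have mixed signs, so the terms do not all align in phase there).

M_tri(3) = 87; |p(3)| = 33; equality at z=3: no.


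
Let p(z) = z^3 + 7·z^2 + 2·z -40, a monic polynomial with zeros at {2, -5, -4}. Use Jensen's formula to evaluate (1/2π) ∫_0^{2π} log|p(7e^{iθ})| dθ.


Zeros: -5, -4, 2; r = 7.
Inside |z| < r: -5, -4, 2. Outside (|z| ≥ r): ∅.
p(0) = -40, so log|p(0)| = log(40) = 3.6889.
Apply Jensen: I(r) = log|p(0)| + Σ_k log(r/|z_k|), summed over zeros inside |z| < r.
  log(r/|z_k|) for z_k = 2: log(7/2) = 1.2528
  log(r/|z_k|) for z_k = -5: log(7/5) = 0.3365
  log(r/|z_k|) for z_k = -4: log(7/4) = 0.5596
Sum over inside zeros: 2.1489.
I(r) = log|p(0)| + (inside sum) = 3.6889 + 2.1489 = 5.8377.
Closed form (all zeros inside, monic): I(r) = n·log(r) = 3·log(7) = 5.8377. ✓

I(r) ≈ 5.8377.


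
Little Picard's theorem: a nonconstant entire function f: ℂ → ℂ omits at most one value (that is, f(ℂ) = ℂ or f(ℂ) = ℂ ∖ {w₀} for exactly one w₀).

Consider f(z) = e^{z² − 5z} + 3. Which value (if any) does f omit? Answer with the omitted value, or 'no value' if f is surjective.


Little Picard bounds the complement of f(ℂ) to at most one point.
The exponent g(z) = z² − 5z is a nonconstant polynomial, hence surjective onto ℂ. So e^{g(z)} takes every value in {e^w : w ∈ ℂ} = ℂ ∖ {0}. Adding 3 shifts the range to ℂ ∖ {3}. f omits exactly 3.

Omitted value: 3.


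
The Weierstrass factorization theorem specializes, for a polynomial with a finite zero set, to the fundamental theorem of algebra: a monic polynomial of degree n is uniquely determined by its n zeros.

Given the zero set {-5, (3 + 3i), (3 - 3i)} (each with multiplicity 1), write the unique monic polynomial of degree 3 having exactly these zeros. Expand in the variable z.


The polynomial is p(z) = ∏_{α ∈ S} (z − α), where S = {-5, (3 + 3i), (3 - 3i)}.
Expanding the product yields: p(z) = z^3 -z^2 -12·z + 90.
Note conjugate pairs combine to real quadratics: (z − (3+3i))(z − (3−3i)) = z² − 6z + 18.
The resulting polynomial has degree 3 and real coefficients as required.

p(z) = z^3 -z^2 -12·z + 90.


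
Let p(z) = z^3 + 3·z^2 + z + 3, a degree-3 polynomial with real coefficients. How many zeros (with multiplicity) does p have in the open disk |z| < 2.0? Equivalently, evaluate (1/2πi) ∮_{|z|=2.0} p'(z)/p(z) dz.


The zeros of p are: -3, (0 + 1i), (0 - 1i).
Their magnitudes are: 3, 1, 1.
Zeros with |z| < R = 2.0: (0 + 1i), (0 - 1i).
Count = 2.
By the argument principle, (1/2πi) ∮_{|z|=R} p'(z)/p(z) dz equals exactly this count.

Number of zeros inside |z| < 2.0: 2.


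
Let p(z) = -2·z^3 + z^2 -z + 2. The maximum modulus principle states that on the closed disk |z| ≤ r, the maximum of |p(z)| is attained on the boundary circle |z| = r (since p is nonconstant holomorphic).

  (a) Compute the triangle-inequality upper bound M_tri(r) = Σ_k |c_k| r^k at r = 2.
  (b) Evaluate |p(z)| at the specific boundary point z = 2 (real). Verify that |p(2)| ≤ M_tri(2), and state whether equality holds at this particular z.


Coefficients: c_0 = 2, c_1 = -1, c_2 = 1, c_3 = -2. Radius r = 2.
Part (a). Triangle bound: M_tri(r) = Σ_k |c_k| r^k
  = |2|·2^0 + |-1|·2^1 + |1|·2^2 + |-2|·2^3
  = 2 + 2 + 4 + 16 = 24.
This bounds M(r) := max_{|z|=r} |p(z)| from above; equality holds iff all terms c_k z^k can be made to align in phase at a single z on |z|=r.
Part (b). At z = 2 (real, on the circle |z| = r):
  p(2) = (2)·2^0 + (-1)·2^1 + (1)·2^2 + (-2)·2^3 = -12.
  |p(2)| = 12.
Check: |p(2)| = 12 ≤ 24 = M_tri(2). ✓ Equality does not hold at z = 2 (the coefficients have mixed signs, so the terms do not all align in phase there).

M_tri(2) = 24; |p(2)| = 12; equality at z=2: no.


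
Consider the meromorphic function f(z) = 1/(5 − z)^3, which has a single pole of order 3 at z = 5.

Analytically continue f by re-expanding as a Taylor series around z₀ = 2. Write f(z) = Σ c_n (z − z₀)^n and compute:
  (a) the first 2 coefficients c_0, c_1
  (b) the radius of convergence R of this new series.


Let w = z − z₀, so z = z₀ + w.
Then 5 − z = 5 − (z₀ + w) = (5 − z₀) − w = 3 − w.
f(z) = 1/(3 − w)^3 = (1/(3)^3) · (1 − w/(3))^{−3}.
By the binomial series (1−u)^{−3} = Σ_{n≥0} C(n+2, 2) u^n for |u|<1, with u = w/(3):
  c_n = C(n+2, 2) / (3)^(n+3).
  c_0 = 1/(3)^3 = 1/27.
  c_1 = 3/(3)^4 = 1/27.
The series is valid for |w/d| < 1, i.e. |z − z₀| < |d|.
Radius of convergence: R = |5 − z₀| = |3| = 3 (distance from z₀ to the singularity z = 5).

c_0 = 1/27, c_1 = 1/27; R = 3.


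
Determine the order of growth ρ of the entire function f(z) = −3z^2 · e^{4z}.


M(r) = max_{|z|=r} |-3|·|z|^2·|e^{4z}| = 3·r^2 · e^{4r^1} (the factors attain their maxima compatibly on |z|=r). Then log M(r) = log 3 + 2·log r + 4r^1, dominated by the last term, so log log M(r) ~ 1·log r. The polynomial factor -3z^2 contributes only a log r term and does not affect the order. ρ = 1.
Therefore ρ = 1.

Order ρ = 1.


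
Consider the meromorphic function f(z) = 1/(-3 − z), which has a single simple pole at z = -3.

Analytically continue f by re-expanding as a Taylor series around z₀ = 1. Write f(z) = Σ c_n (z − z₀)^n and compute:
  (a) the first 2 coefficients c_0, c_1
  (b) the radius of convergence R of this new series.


Let w = z − z₀, so z = z₀ + w.
Then -3 − z = -3 − (z₀ + w) = (-3 − z₀) − w = -4 − w.
f(z) = 1/(-4 − w) = (1/(-4)) · 1/(1 − w/(-4)) = Σ_{n≥0} w^n / (-4)^(n+1).
So c_n = 1/(-4)^(n+1):
  c_0 = 1/(-4)^1 = -1/4.
  c_1 = 1/(-4)^2 = 1/16.
The series is valid for |w/d| < 1, i.e. |z − z₀| < |d|.
Radius of convergence: R = |-3 − z₀| = |-4| = 4 (distance from z₀ to the singularity z = -3).

c_0 = -1/4, c_1 = 1/16; R = 4.


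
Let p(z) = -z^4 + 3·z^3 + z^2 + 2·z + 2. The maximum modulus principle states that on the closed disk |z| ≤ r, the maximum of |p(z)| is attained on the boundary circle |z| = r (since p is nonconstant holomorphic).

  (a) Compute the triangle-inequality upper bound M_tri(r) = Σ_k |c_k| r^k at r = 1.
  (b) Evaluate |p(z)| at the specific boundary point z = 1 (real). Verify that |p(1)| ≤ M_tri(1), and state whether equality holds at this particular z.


Coefficients: c_0 = 2, c_1 = 2, c_2 = 1, c_3 = 3, c_4 = -1. Radius r = 1.
Part (a). Triangle bound: M_tri(r) = Σ_k |c_k| r^k
  = |2|·1^0 + |2|·1^1 + |1|·1^2 + |3|·1^3 + |-1|·1^4
  = 2 + 2 + 1 + 3 + 1 = 9.
This bounds M(r) := max_{|z|=r} |p(z)| from above; equality holds iff all terms c_k z^k can be made to align in phase at a single z on |z|=r.
Part (b). At z = 1 (real, on the circle |z| = r):
  p(1) = (2)·1^0 + (2)·1^1 + (1)·1^2 + (3)·1^3 + (-1)·1^4 = 7.
  |p(1)| = 7.
Check: |p(1)| = 7 ≤ 9 = M_tri(1). ✓ Equality does not hold at z = 1 (the coefficients have mixed signs, so the terms do not all align in phase there).

M_tri(1) = 9; |p(1)| = 7; equality at z=1: no.


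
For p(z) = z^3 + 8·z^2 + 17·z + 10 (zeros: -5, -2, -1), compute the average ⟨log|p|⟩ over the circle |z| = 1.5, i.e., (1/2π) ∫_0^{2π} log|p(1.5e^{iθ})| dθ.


Zeros: -5, -2, -1; r = 1.5.
Inside |z| < r: -1. Outside (|z| ≥ r): -5, -2.
p(0) = 10, so log|p(0)| = log(10) = 2.3026.
Apply Jensen: I(r) = log|p(0)| + Σ_k log(r/|z_k|), summed over zeros inside |z| < r.
  log(r/|z_k|) for z_k = -1: log(1.5/1) = 0.4055
  Outside zeros (-5, -2) contribute nothing to the Jensen sum.
Sum over inside zeros: 0.4055.
I(r) = log|p(0)| + (inside sum) = 2.3026 + 0.4055 = 2.7081.
Note: since some zeros are outside |z| ≤ r, the simplified n·log(r) form does NOT apply — only the inside zeros contribute.

I(r) ≈ 2.7081.


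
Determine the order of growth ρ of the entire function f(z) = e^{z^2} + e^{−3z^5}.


Each summand is entire of order 2 and 5 respectively (as in the single-exponential case). The order of a sum is at most the max of the orders, so ρ ≤ 5. For the lower bound: on |z|=r choose arg z so that -3z^5 is real positive; then |e^{-3z^5}| = e^{3r^5} while |e^{1z^2}| ≤ e^{1r^2} = o(e^{3r^5}). So |f| ≥ e^{3r^5}(1 − o(1)) and ρ ≥ 5. Hence ρ = max(2, 5) = 5.
Therefore ρ = 5.

Order ρ = 5.


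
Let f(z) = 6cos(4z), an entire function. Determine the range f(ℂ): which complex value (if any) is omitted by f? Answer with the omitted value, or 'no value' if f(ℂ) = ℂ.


Little Picard bounds the complement of f(ℂ) to at most one point.
cos is entire and surjective onto ℂ: for every w ∈ ℂ, cos(ζ) = w has a solution ζ ∈ ℂ (e.g., via the complex inverse arccos). With ζ = 4z this gives z = ζ/(4). Then 6·cos(4z) takes every value in 6·ℂ = ℂ, and adding 0 is a bijection of ℂ. So f is surjective and omits no value. (Note: only on the real line is cos bounded by [−1, 1].)

Omitted value: no value.


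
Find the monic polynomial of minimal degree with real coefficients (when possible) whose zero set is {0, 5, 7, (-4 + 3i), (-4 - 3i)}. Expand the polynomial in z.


The polynomial is p(z) = ∏_{α ∈ S} (z − α), where S = {0, 5, 7, (-4 + 3i), (-4 - 3i)}.
Expanding the product yields: p(z) = z^5 -4·z^4 -36·z^3 -20·z^2 + 875·z.
Note conjugate pairs combine to real quadratics: (z − (-4+3i))(z − (-4−3i)) = z² + 8z + 25.
The resulting polynomial has degree 5 and real coefficients as required.

p(z) = z^5 -4·z^4 -36·z^3 -20·z^2 + 875·z.


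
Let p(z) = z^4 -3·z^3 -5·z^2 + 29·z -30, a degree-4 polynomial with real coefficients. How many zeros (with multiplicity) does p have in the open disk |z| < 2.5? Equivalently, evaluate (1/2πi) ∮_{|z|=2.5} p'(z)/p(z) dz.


The zeros of p are: (2 + 1i), (2 - 1i), 2, -3.
Their magnitudes are: 2.236, 2.236, 2, 3.
Zeros with |z| < R = 2.5: (2 + 1i), (2 - 1i), 2.
Count = 3.
By the argument principle, (1/2πi) ∮_{|z|=R} p'(z)/p(z) dz equals exactly this count.

Number of zeros inside |z| < 2.5: 3.


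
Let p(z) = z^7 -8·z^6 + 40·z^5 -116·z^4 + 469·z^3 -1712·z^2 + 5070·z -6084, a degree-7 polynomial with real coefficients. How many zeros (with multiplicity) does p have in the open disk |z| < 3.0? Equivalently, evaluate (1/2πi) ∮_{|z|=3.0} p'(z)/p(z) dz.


The zeros of p are: (2 + 3i), (2 - 3i), 2, (-2 + 3i), (-2 - 3i), (3 + 3i), (3 - 3i).
Their magnitudes are: 3.606, 3.606, 2, 3.606, 3.606, 4.243, 4.243.
Zeros with |z| < R = 3.0: 2.
Count = 1.
By the argument principle, (1/2πi) ∮_{|z|=R} p'(z)/p(z) dz equals exactly this count.

Number of zeros inside |z| < 3.0: 1.


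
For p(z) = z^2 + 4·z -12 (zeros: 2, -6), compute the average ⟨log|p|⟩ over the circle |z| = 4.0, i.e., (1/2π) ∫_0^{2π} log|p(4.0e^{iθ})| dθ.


Zeros: -6, 2; r = 4.0.
Inside |z| < r: 2. Outside (|z| ≥ r): -6.
p(0) = -12, so log|p(0)| = log(12) = 2.4849.
Apply Jensen: I(r) = log|p(0)| + Σ_k log(r/|z_k|), summed over zeros inside |z| < r.
  log(r/|z_k|) for z_k = 2: log(4.0/2) = 0.6931
  Outside zeros (-6) contribute nothing to the Jensen sum.
Sum over inside zeros: 0.6931.
I(r) = log|p(0)| + (inside sum) = 2.4849 + 0.6931 = 3.1781.
Note: since some zeros are outside |z| ≤ r, the simplified n·log(r) form does NOT apply — only the inside zeros contribute.

I(r) ≈ 3.1781.


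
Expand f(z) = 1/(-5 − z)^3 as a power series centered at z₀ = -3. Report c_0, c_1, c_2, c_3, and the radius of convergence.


Let w = z − z₀, so z = z₀ + w.
Then -5 − z = -5 − (z₀ + w) = (-5 − z₀) − w = -2 − w.
f(z) = 1/(-2 − w)^3 = (1/(-2)^3) · (1 − w/(-2))^{−3}.
By the binomial series (1−u)^{−3} = Σ_{n≥0} C(n+2, 2) u^n for |u|<1, with u = w/(-2):
  c_n = C(n+2, 2) / (-2)^(n+3).
  c_0 = 1/(-2)^3 = -1/8.
  c_1 = 3/(-2)^4 = 3/16.
  c_2 = 6/(-2)^5 = -3/16.
  c_3 = 10/(-2)^6 = 5/32.
The series is valid for |w/d| < 1, i.e. |z − z₀| < |d|.
Radius of convergence: R = |-5 − z₀| = |-2| = 2 (distance from z₀ to the singularity z = -5).

c_0 = -1/8, c_1 = 3/16, c_2 = -3/16, c_3 = 5/32; R = 2.


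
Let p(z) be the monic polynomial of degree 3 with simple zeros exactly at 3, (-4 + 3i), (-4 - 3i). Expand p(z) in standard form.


The polynomial is p(z) = ∏_{α ∈ S} (z − α), where S = {3, (-4 + 3i), (-4 - 3i)}.
Expanding the product yields: p(z) = z^3 + 5·z^2 + z -75.
Note conjugate pairs combine to real quadratics: (z − (-4+3i))(z − (-4−3i)) = z² + 8z + 25.
The resulting polynomial has degree 3 and real coefficients as required.

p(z) = z^3 + 5·z^2 + z -75.


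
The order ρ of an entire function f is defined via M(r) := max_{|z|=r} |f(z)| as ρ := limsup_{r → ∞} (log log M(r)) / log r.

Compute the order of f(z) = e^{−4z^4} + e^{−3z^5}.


Each summand is entire of order 4 and 5 respectively (as in the single-exponential case). The order of a sum is at most the max of the orders, so ρ ≤ 5. For the lower bound: on |z|=r choose arg z so that -3z^5 is real positive; then |e^{-3z^5}| = e^{3r^5} while |e^{-4z^4}| ≤ e^{4r^4} = o(e^{3r^5}). So |f| ≥ e^{3r^5}(1 − o(1)) and ρ ≥ 5. Hence ρ = max(4, 5) = 5.
Therefore ρ = 5.

Order ρ = 5.


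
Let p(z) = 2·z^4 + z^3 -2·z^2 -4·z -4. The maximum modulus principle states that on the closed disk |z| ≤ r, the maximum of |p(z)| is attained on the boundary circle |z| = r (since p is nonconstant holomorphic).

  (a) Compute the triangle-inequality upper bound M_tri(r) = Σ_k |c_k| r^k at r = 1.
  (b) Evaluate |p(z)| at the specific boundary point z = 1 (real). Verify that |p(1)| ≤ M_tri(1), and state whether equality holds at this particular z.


Coefficients: c_0 = -4, c_1 = -4, c_2 = -2, c_3 = 1, c_4 = 2. Radius r = 1.
Part (a). Triangle bound: M_tri(r) = Σ_k |c_k| r^k
  = |-4|·1^0 + |-4|·1^1 + |-2|·1^2 + |1|·1^3 + |2|·1^4
  = 4 + 4 + 2 + 1 + 2 = 13.
This bounds M(r) := max_{|z|=r} |p(z)| from above; equality holds iff all terms c_k z^k can be made to align in phase at a single z on |z|=r.
Part (b). At z = 1 (real, on the circle |z| = r):
  p(1) = (-4)·1^0 + (-4)·1^1 + (-2)·1^2 + (1)·1^3 + (2)·1^4 = -7.
  |p(1)| = 7.
Check: |p(1)| = 7 ≤ 13 = M_tri(1). ✓ Equality does not hold at z = 1 (the coefficients have mixed signs, so the terms do not all align in phase there).

M_tri(1) = 13; |p(1)| = 7; equality at z=1: no.


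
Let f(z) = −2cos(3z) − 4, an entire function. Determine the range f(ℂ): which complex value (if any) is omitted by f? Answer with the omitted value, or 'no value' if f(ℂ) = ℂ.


Little Picard bounds the complement of f(ℂ) to at most one point.
cos is entire and surjective onto ℂ: for every w ∈ ℂ, cos(ζ) = w has a solution ζ ∈ ℂ (e.g., via the complex inverse arccos). With ζ = 3z this gives z = ζ/(3). Then -2·cos(3z) takes every value in -2·ℂ = ℂ, and adding -4 is a bijection of ℂ. So f is surjective and omits no value. (Note: only on the real line is cos bounded by [−1, 1].)

Omitted value: no value.


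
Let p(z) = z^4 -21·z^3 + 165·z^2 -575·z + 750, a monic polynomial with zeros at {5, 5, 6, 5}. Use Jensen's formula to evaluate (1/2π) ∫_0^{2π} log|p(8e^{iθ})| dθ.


Zeros: 5, 5, 5, 6; r = 8.
Inside |z| < r: 5, 5, 5, 6. Outside (|z| ≥ r): ∅.
p(0) = 750, so log|p(0)| = log(750) = 6.6201.
Apply Jensen: I(r) = log|p(0)| + Σ_k log(r/|z_k|), summed over zeros inside |z| < r.
  log(r/|z_k|) for z_k = 5: log(8/5) = 0.4700
  log(r/|z_k|) for z_k = 5: log(8/5) = 0.4700
  log(r/|z_k|) for z_k = 6: log(8/6) = 0.2877
  log(r/|z_k|) for z_k = 5: log(8/5) = 0.4700
Sum over inside zeros: 1.6977.
I(r) = log|p(0)| + (inside sum) = 6.6201 + 1.6977 = 8.3178.
Closed form (all zeros inside, monic): I(r) = n·log(r) = 4·log(8) = 8.3178. ✓

I(r) ≈ 8.3178.


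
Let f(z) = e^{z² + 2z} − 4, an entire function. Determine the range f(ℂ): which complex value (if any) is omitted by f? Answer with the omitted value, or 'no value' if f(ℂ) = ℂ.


Little Picard bounds the complement of f(ℂ) to at most one point.
The exponent g(z) = z² + 2z is a nonconstant polynomial, hence surjective onto ℂ. So e^{g(z)} takes every value in {e^w : w ∈ ℂ} = ℂ ∖ {0}. Adding -4 shifts the range to ℂ ∖ {-4}. f omits exactly -4.

Omitted value: -4.


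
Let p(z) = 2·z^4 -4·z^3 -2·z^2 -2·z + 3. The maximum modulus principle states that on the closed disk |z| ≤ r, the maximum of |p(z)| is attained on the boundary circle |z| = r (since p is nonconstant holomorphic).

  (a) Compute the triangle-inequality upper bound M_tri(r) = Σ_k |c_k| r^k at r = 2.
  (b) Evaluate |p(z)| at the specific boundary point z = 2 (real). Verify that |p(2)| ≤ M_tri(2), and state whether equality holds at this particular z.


Coefficients: c_0 = 3, c_1 = -2, c_2 = -2, c_3 = -4, c_4 = 2. Radius r = 2.
Part (a). Triangle bound: M_tri(r) = Σ_k |c_k| r^k
  = |3|·2^0 + |-2|·2^1 + |-2|·2^2 + |-4|·2^3 + |2|·2^4
  = 3 + 4 + 8 + 32 + 32 = 79.
This bounds M(r) := max_{|z|=r} |p(z)| from above; equality holds iff all terms c_k z^k can be made to align in phase at a single z on |z|=r.
Part (b). At z = 2 (real, on the circle |z| = r):
  p(2) = (3)·2^0 + (-2)·2^1 + (-2)·2^2 + (-4)·2^3 + (2)·2^4 = -9.
  |p(2)| = 9.
Check: |p(2)| = 9 ≤ 79 = M_tri(2). ✓ Equality does not hold at z = 2 (the coefficients have mixed signs, so the terms do not all align in phase there).

M_tri(2) = 79; |p(2)| = 9; equality at z=2: no.


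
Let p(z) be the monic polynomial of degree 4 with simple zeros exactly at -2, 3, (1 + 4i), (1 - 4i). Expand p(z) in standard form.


The polynomial is p(z) = ∏_{α ∈ S} (z − α), where S = {-2, 3, (1 + 4i), (1 - 4i)}.
Expanding the product yields: p(z) = z^4 -3·z^3 + 13·z^2 -5·z -102.
Note conjugate pairs combine to real quadratics: (z − (1+4i))(z − (1−4i)) = z² − 2z + 17.
The resulting polynomial has degree 4 and real coefficients as required.

p(z) = z^4 -3·z^3 + 13·z^2 -5·z -102.


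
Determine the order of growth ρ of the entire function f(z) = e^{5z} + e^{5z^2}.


Each summand is entire of order 1 and 2 respectively (as in the single-exponential case). The order of a sum is at most the max of the orders, so ρ ≤ 2. For the lower bound: on |z|=r choose arg z so that 5z^2 is real positive; then |e^{5z^2}| = e^{5r^2} while |e^{5z}| ≤ e^{5r^1} = o(e^{5r^2}). So |f| ≥ e^{5r^2}(1 − o(1)) and ρ ≥ 2. Hence ρ = max(1, 2) = 2.
Therefore ρ = 2.

Order ρ = 2.


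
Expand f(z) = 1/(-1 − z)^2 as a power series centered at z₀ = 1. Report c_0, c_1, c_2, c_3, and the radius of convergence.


Let w = z − z₀, so z = z₀ + w.
Then -1 − z = -1 − (z₀ + w) = (-1 − z₀) − w = -2 − w.
f(z) = 1/(-2 − w)^2 = (1/(-2)^2) · (1 − w/(-2))^{−2}.
By the binomial series (1−u)^{−2} = Σ_{n≥0} C(n+1, 1) u^n for |u|<1, with u = w/(-2):
  c_n = C(n+1, 1) / (-2)^(n+2).
  c_0 = 1/(-2)^2 = 1/4.
  c_1 = 2/(-2)^3 = -1/4.
  c_2 = 3/(-2)^4 = 3/16.
  c_3 = 4/(-2)^5 = -1/8.
The series is valid for |w/d| < 1, i.e. |z − z₀| < |d|.
Radius of convergence: R = |-1 − z₀| = |-2| = 2 (distance from z₀ to the singularity z = -1).

c_0 = 1/4, c_1 = -1/4, c_2 = 3/16, c_3 = -1/8; R = 2.


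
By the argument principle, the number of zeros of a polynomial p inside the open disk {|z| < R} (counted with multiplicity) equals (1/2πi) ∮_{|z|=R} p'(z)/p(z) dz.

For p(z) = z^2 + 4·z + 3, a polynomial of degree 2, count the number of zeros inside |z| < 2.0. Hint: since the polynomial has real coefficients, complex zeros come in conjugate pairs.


The zeros of p are: -3, -1.
Their magnitudes are: 3, 1.
Zeros with |z| < R = 2.0: -1.
Count = 1.
By the argument principle, (1/2πi) ∮_{|z|=R} p'(z)/p(z) dz equals exactly this count.

Number of zeros inside |z| < 2.0: 1.


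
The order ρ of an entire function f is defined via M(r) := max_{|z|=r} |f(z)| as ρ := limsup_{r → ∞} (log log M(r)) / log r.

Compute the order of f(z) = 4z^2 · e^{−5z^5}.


M(r) = max_{|z|=r} |4|·|z|^2·|e^{−5z^5}| = 4·r^2 · e^{5r^5} (the factors attain their maxima compatibly on |z|=r). Then log M(r) = log 4 + 2·log r + 5r^5, dominated by the last term, so log log M(r) ~ 5·log r. The polynomial factor 4z^2 contributes only a log r term and does not affect the order. ρ = 5.
Therefore ρ = 5.

Order ρ = 5.
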